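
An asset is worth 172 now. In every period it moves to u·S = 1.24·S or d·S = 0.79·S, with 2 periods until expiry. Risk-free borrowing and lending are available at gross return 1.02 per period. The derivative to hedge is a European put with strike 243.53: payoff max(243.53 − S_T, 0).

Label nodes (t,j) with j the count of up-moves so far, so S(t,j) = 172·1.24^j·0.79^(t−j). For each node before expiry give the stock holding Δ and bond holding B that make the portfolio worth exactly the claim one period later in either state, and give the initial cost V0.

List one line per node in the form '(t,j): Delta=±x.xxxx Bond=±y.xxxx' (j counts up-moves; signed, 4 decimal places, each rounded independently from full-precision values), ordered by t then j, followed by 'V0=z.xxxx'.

(0,0): Delta=-0.8645 Bond=216.0163
(1,0): Delta=-1.0000 Bond=238.7549
(1,1): Delta=-0.7818 Bond=202.7192
V0=67.3306

Since d<R<u, set p* = (R−d)/(u−d) = 0.5111; price each node as the discounted p*-expectation of its children.
Payoff layer (t=2): V(2,0)=136.1848, V(2,1)=75.0388, V(2,2)=0.0000
(1,0): S=135.8800. Δ = (V_up−V_dn)/(S_up−S_dn) = (75.0388−136.1848)/(168.4912−107.3452) = -1.0000. V = [p*·75.0388 + (1−p*)·136.1848]/1.02 = 102.8749. B = V − Δ·S = 238.7549.
(1,1): S=213.2800. Δ = (V_up−V_dn)/(S_up−S_dn) = (0.0000−75.0388)/(264.4672−168.4912) = -0.7818. V = [p*·0.0000 + (1−p*)·75.0388]/1.02 = 35.9663. B = V − Δ·S = 202.7192.
(0,0): S=172.0000. Δ = (V_up−V_dn)/(S_up−S_dn) = (35.9663−102.8749)/(213.2800−135.8800) = -0.8645. V = [p*·35.9663 + (1−p*)·102.8749]/1.02 = 67.3306. B = V − Δ·S = 216.0163.
Root portfolio cost Δ·172+B reproduces V0=67.3306.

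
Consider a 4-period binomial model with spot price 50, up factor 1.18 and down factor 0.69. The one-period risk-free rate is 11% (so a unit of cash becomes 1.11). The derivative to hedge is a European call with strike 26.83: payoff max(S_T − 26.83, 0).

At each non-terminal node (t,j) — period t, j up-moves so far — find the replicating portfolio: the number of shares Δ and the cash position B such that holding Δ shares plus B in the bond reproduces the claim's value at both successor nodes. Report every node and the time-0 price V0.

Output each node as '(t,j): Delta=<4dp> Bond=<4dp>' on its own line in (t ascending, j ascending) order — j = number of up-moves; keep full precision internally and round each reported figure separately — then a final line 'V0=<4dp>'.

(0,0): Delta=0.9876 Bond=-17.0022
(1,0): Delta=0.9045 Bond=-16.0058
(1,1): Delta=0.9957 Bond=-19.3502
(2,0): Delta=0.4181 Bond=-6.1874
(2,1): Delta=0.9519 Bond=-19.6962
(2,2): Delta=1.0000 Bond=-21.7758
(3,0): Delta=0.0000 Bond=0.0000
(3,1): Delta=0.4589 Bond=-8.0127
(3,2): Delta=1.0000 Bond=-24.1712
(3,3): Delta=1.0000 Bond=-24.1712
V0=32.3795

No-arbitrage ⇒ martingale measure with p* = (R−d)/(u−d) = 0.8571.
At expiry t=4: V(4,0)=0.0000, V(4,1)=0.0000, V(4,2)=6.3161, V(4,3)=29.8546, V(4,4)=70.1089
  t=3,j=0: stock 16.4254 → up 19.3820 (V=0.0000), down 11.3336 (V=0.0000). Price 0.0000; hedge Δ=0.0000, bond B=0.0000.
  t=3,j=1: stock 28.0899 → up 33.1461 (V=6.3161), down 19.3820 (V=0.0000). Price 4.8773; hedge Δ=0.4589, bond B=-8.0127.
  t=3,j=2: stock 48.0378 → up 56.6846 (V=29.8546), down 33.1461 (V=6.3161). Price 23.8666; hedge Δ=1.0000, bond B=-24.1712.
  t=3,j=3: stock 82.1516 → up 96.9389 (V=70.1089), down 56.6846 (V=29.8546). Price 57.9804; hedge Δ=1.0000, bond B=-24.1712.
  t=2,j=0: stock 23.8050 → up 28.0899 (V=4.8773), down 16.4254 (V=0.0000). Price 3.7662; hedge Δ=0.4181, bond B=-6.1874.
  t=2,j=1: stock 40.7100 → up 48.0378 (V=23.8666), down 28.0899 (V=4.8773). Price 19.0575; hedge Δ=0.9519, bond B=-19.6962.
  t=2,j=2: stock 69.6200 → up 82.1516 (V=57.9804), down 48.0378 (V=23.8666). Price 47.8442; hedge Δ=1.0000, bond B=-21.7758.
  t=1,j=0: stock 34.5000 → up 40.7100 (V=19.0575), down 23.8050 (V=3.7662). Price 15.2010; hedge Δ=0.9045, bond B=-16.0058.
  t=1,j=1: stock 59.0000 → up 69.6200 (V=47.8442), down 40.7100 (V=19.0575). Price 39.3980; hedge Δ=0.9957, bond B=-19.3502.
  t=0,j=0: stock 50.0000 → up 59.0000 (V=39.3980), down 34.5000 (V=15.2010). Price 32.3795; hedge Δ=0.9876, bond B=-17.0022.
Each (Δ,B) replicates both successor values, so the strategy is self-financing and V0 is arbitrage-free.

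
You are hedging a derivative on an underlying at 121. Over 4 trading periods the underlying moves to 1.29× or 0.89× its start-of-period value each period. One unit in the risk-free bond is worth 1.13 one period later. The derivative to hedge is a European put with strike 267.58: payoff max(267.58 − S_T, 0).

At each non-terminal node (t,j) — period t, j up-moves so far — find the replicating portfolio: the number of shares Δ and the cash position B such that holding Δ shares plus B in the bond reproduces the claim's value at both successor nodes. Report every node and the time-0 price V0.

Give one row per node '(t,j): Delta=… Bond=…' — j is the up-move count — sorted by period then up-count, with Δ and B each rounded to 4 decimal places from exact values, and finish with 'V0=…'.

(0,0): Delta=-0.7912 Bond=144.2164
(1,0): Delta=-1.0000 Bond=185.4464
(1,1): Delta=-0.6952 Bond=147.9767
(2,0): Delta=-1.0000 Bond=209.5544
(2,1): Delta=-1.0000 Bond=209.5544
(2,2): Delta=-0.5550 Bond=138.9865
(3,0): Delta=-1.0000 Bond=236.7965
(3,1): Delta=-1.0000 Bond=236.7965
(3,2): Delta=-1.0000 Bond=236.7965
(3,3): Delta=-0.3504 Bond=103.8937
V0=48.4769

No-arbitrage ⇒ martingale measure with p* = (R−d)/(u−d) = 0.6000.
At expiry t=4: V(4,0)=191.6619, V(4,1)=157.5414, V(4,2)=108.0858, V(4,3)=36.4031, V(4,4)=0.0000
  t=3,j=0: stock 85.3012 → up 110.0386 (V=157.5414), down 75.9181 (V=191.6619). Price 151.4952; hedge Δ=-1.0000, bond B=236.7965.
  t=3,j=1: stock 123.6389 → up 159.4942 (V=108.0858), down 110.0386 (V=157.5414). Price 113.1576; hedge Δ=-1.0000, bond B=236.7965.
  t=3,j=2: stock 179.2069 → up 231.1769 (V=36.4031), down 159.4942 (V=108.0858). Price 57.5895; hedge Δ=-1.0000, bond B=236.7965.
  t=3,j=3: stock 259.7494 → up 335.0767 (V=0.0000), down 231.1769 (V=36.4031). Price 12.8860; hedge Δ=-0.3504, bond B=103.8937.
  t=2,j=0: stock 95.8441 → up 123.6389 (V=113.1576), down 85.3012 (V=151.4952). Price 113.7103; hedge Δ=-1.0000, bond B=209.5544.
  t=2,j=1: stock 138.9201 → up 179.2069 (V=57.5895), down 123.6389 (V=113.1576). Price 70.6343; hedge Δ=-1.0000, bond B=209.5544.
  t=2,j=2: stock 201.3561 → up 259.7494 (V=12.8860), down 179.2069 (V=57.5895). Price 27.2278; hedge Δ=-0.5550, bond B=138.9865.
  t=1,j=0: stock 107.6900 → up 138.9201 (V=70.6343), down 95.8441 (V=113.7103). Price 77.7564; hedge Δ=-1.0000, bond B=185.4464.
  t=1,j=1: stock 156.0900 → up 201.3561 (V=27.2278), down 138.9201 (V=70.6343). Price 39.4605; hedge Δ=-0.6952, bond B=147.9767.
  t=0,j=0: stock 121.0000 → up 156.0900 (V=39.4605), down 107.6900 (V=77.7564). Price 48.4769; hedge Δ=-0.7912, bond B=144.2164.
Root portfolio cost Δ·121+B reproduces V0=48.4769.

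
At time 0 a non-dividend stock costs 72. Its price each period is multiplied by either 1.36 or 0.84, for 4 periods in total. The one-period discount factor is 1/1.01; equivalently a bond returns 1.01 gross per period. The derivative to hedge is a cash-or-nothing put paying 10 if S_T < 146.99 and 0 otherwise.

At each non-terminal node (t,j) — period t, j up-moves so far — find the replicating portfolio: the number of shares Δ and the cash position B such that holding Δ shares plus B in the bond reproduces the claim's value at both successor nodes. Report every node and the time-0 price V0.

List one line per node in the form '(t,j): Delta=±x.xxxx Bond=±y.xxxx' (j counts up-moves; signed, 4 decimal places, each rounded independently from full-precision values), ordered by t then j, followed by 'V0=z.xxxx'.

Risk-neutral probability p* = (R−d)/(u−d) = (1.01−0.84)/(1.36−0.84) = 0.3269.
At expiry t=4: V(4,0)=10.0000, V(4,1)=10.0000, V(4,2)=10.0000, V(4,3)=0.0000, V(4,4)=0.0000
Node (3,0) S=42.6747: V=(p*·10.0000+(1−p*)·10.0000)/1.01=9.9010; Δ=(10.0000−10.0000)/(58.0376−35.8467)=0.0000; B=V−Δ·S=9.9010
Node (3,1) S=69.0924: V=(p*·10.0000+(1−p*)·10.0000)/1.01=9.9010; Δ=(10.0000−10.0000)/(93.9656−58.0376)=0.0000; B=V−Δ·S=9.9010
Node (3,2) S=111.8638: V=(p*·0.0000+(1−p*)·10.0000)/1.01=6.6641; Δ=(0.0000−10.0000)/(152.1348−93.9656)=-0.1719; B=V−Δ·S=25.8949
Node (3,3) S=181.1128: V=(p*·0.0000+(1−p*)·0.0000)/1.01=0.0000; Δ=(0.0000−0.0000)/(246.3135−152.1348)=0.0000; B=V−Δ·S=0.0000
Node (2,0) S=50.8032: V=(p*·9.9010+(1−p*)·9.9010)/1.01=9.8030; Δ=(9.9010−9.9010)/(69.0924−42.6747)=0.0000; B=V−Δ·S=9.8030
Node (2,1) S=82.2528: V=(p*·6.6641+(1−p*)·9.9010)/1.01=8.7552; Δ=(6.6641−9.9010)/(111.8638−69.0924)=-0.0757; B=V−Δ·S=14.9800
Node (2,2) S=133.1712: V=(p*·0.0000+(1−p*)·6.6641)/1.01=4.4411; Δ=(0.0000−6.6641)/(181.1128−111.8638)=-0.0962; B=V−Δ·S=17.2567
Node (1,0) S=60.4800: V=(p*·8.7552+(1−p*)·9.8030)/1.01=9.3668; Δ=(8.7552−9.8030)/(82.2528−50.8032)=-0.0333; B=V−Δ·S=11.3816
Node (1,1) S=97.9200: V=(p*·4.4411+(1−p*)·8.7552)/1.01=7.2721; Δ=(4.4411−8.7552)/(133.1712−82.2528)=-0.0847; B=V−Δ·S=15.5686
Node (0,0) S=72.0000: V=(p*·7.2721+(1−p*)·9.3668)/1.01=8.5960; Δ=(7.2721−9.3668)/(97.9200−60.4800)=-0.0559; B=V−Δ·S=12.6242
Root portfolio cost Δ·72+B reproduces V0=8.5960.

(0,0): Delta=-0.0559 Bond=12.6242
(1,0): Delta=-0.0333 Bond=11.3816
(1,1): Delta=-0.0847 Bond=15.5686
(2,0): Delta=0.0000 Bond=9.8030
(2,1): Delta=-0.0757 Bond=14.9800
(2,2): Delta=-0.0962 Bond=17.2567
(3,0): Delta=0.0000 Bond=9.9010
(3,1): Delta=0.0000 Bond=9.9010
(3,2): Delta=-0.1719 Bond=25.8949
(3,3): Delta=0.0000 Bond=0.0000
V0=8.5960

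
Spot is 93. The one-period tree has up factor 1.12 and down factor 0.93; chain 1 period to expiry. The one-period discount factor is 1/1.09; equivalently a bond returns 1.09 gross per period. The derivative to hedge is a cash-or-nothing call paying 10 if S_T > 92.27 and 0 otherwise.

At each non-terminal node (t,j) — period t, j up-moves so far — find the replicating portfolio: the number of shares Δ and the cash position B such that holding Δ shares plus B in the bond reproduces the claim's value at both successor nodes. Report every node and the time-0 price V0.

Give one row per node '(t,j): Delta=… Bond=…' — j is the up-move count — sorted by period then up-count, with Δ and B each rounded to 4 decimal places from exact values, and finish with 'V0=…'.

(0,0): Delta=0.5659 Bond=-44.9058
V0=7.7257

The replicating-portfolio and risk-neutral prices coincide; use p* = (1.09−0.93)/(1.12−0.93) = 0.8421 for the latter.
Terminal values V(1,·): V(1,0)=0.0000, V(1,1)=10.0000
  t=0,j=0: stock 93.0000 → up 104.1600 (V=10.0000), down 86.4900 (V=0.0000). Price 7.7257; hedge Δ=0.5659, bond B=-44.9058.
Self-financing check: at every node Δ·S+B equals the discounted successor values.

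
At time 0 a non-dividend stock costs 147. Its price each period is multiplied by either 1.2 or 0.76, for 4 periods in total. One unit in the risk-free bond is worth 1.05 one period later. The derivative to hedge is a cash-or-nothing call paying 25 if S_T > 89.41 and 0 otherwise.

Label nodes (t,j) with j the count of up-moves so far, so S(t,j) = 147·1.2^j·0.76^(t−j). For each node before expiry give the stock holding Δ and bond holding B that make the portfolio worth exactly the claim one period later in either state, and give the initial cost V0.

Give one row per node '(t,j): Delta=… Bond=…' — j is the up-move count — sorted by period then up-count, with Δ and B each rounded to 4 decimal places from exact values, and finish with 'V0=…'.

Under the risk-neutral measure, an up-move has probability p* = (R−d)/(u−d) = 0.6591 and values discount at R = 1.05.
Terminal payoffs: V(4,0)=0.0000, V(4,1)=0.0000, V(4,2)=25.0000, V(4,3)=25.0000, V(4,4)=25.0000
(3,0): S=64.5295. Δ = (V_up−V_dn)/(S_up−S_dn) = (0.0000−0.0000)/(77.4354−49.0424) = 0.0000. V = [p*·0.0000 + (1−p*)·0.0000]/1.05 = 0.0000. B = V − Δ·S = 0.0000.
(3,1): S=101.8886. Δ = (V_up−V_dn)/(S_up−S_dn) = (25.0000−0.0000)/(122.2664−77.4354) = 0.5576. V = [p*·25.0000 + (1−p*)·0.0000]/1.05 = 15.6926. B = V − Δ·S = -41.1255.
(3,2): S=160.8768. Δ = (V_up−V_dn)/(S_up−S_dn) = (25.0000−25.0000)/(193.0522−122.2664) = 0.0000. V = [p*·25.0000 + (1−p*)·25.0000]/1.05 = 23.8095. B = V − Δ·S = 23.8095.
(3,3): S=254.0160. Δ = (V_up−V_dn)/(S_up−S_dn) = (25.0000−25.0000)/(304.8192−193.0522) = 0.0000. V = [p*·25.0000 + (1−p*)·25.0000]/1.05 = 23.8095. B = V − Δ·S = 23.8095.
(2,0): S=84.9072. Δ = (V_up−V_dn)/(S_up−S_dn) = (15.6926−0.0000)/(101.8886−64.5295) = 0.4200. V = [p*·15.6926 + (1−p*)·0.0000]/1.05 = 9.8504. B = V − Δ·S = -25.8147.
(2,1): S=134.0640. Δ = (V_up−V_dn)/(S_up−S_dn) = (23.8095−15.6926)/(160.8768−101.8886) = 0.1376. V = [p*·23.8095 + (1−p*)·15.6926]/1.05 = 20.0404. B = V − Δ·S = 1.5929.
(2,2): S=211.6800. Δ = (V_up−V_dn)/(S_up−S_dn) = (23.8095−23.8095)/(254.0160−160.8768) = 0.0000. V = [p*·23.8095 + (1−p*)·23.8095]/1.05 = 22.6757. B = V − Δ·S = 22.6757.
(1,0): S=111.7200. Δ = (V_up−V_dn)/(S_up−S_dn) = (20.0404−9.8504)/(134.0640−84.9072) = 0.2073. V = [p*·20.0404 + (1−p*)·9.8504]/1.05 = 15.7776. B = V − Δ·S = -7.3815.
(1,1): S=176.4000. Δ = (V_up−V_dn)/(S_up−S_dn) = (22.6757−20.0404)/(211.6800−134.0640) = 0.0340. V = [p*·22.6757 + (1−p*)·20.0404]/1.05 = 20.7403. B = V − Δ·S = 14.7509.
(0,0): S=147.0000. Δ = (V_up−V_dn)/(S_up−S_dn) = (20.7403−15.7776)/(176.4000−111.7200) = 0.0767. V = [p*·20.7403 + (1−p*)·15.7776]/1.05 = 18.1414. B = V − Δ·S = 6.8626.
The time-0 hedge costs 18.1414, which is the no-arbitrage price.

(0,0): Delta=0.0767 Bond=6.8626
(1,0): Delta=0.2073 Bond=-7.3815
(1,1): Delta=0.0340 Bond=14.7509
(2,0): Delta=0.4200 Bond=-25.8147
(2,1): Delta=0.1376 Bond=1.5929
(2,2): Delta=0.0000 Bond=22.6757
(3,0): Delta=0.0000 Bond=0.0000
(3,1): Delta=0.5576 Bond=-41.1255
(3,2): Delta=0.0000 Bond=23.8095
(3,3): Delta=0.0000 Bond=23.8095
V0=18.1414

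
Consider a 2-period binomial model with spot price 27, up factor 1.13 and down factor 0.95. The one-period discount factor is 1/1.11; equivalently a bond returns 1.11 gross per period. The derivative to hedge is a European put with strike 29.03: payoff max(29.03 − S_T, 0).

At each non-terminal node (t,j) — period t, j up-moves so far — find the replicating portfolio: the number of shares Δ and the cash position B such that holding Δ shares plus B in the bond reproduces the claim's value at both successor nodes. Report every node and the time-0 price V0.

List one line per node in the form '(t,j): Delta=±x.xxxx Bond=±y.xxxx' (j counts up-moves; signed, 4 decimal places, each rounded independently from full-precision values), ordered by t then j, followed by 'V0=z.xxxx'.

(0,0): Delta=-0.1026 Bond=2.8240
(1,0): Delta=-1.0000 Bond=26.1532
(1,1): Delta=-0.0083 Bond=0.2573
V0=0.0540

No-arbitrage ⇒ martingale measure with p* = (R−d)/(u−d) = 0.8889.
Terminal payoffs: V(2,0)=4.6625, V(2,1)=0.0455, V(2,2)=0.0000
  t=1,j=0: stock 25.6500 → up 28.9845 (V=0.0455), down 24.3675 (V=4.6625). Price 0.5032; hedge Δ=-1.0000, bond B=26.1532.
  t=1,j=1: stock 30.5100 → up 34.4763 (V=0.0000), down 28.9845 (V=0.0455). Price 0.0046; hedge Δ=-0.0083, bond B=0.2573.
  t=0,j=0: stock 27.0000 → up 30.5100 (V=0.0046), down 25.6500 (V=0.5032). Price 0.0540; hedge Δ=-0.1026, bond B=2.8240.
The time-0 hedge costs 0.0540, which is the no-arbitrage price.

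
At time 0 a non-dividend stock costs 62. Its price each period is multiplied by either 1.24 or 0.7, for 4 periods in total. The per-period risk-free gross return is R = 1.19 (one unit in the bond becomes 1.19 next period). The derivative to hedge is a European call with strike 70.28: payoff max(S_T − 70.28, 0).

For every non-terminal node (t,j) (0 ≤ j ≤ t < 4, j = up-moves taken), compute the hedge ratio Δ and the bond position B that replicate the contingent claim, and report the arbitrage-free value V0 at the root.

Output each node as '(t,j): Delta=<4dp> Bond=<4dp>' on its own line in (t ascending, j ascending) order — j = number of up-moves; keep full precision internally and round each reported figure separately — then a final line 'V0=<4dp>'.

(0,0): Delta=0.8959 Bond=-28.0282
(1,0): Delta=0.3093 Bond=-7.8967
(1,1): Delta=0.9297 Bond=-35.9512
(2,0): Delta=0.0000 Bond=0.0000
(2,1): Delta=0.3271 Bond=-10.3560
(2,2): Delta=0.9644 Bond=-46.0907
(3,0): Delta=0.0000 Bond=0.0000
(3,1): Delta=0.0000 Bond=0.0000
(3,2): Delta=0.3460 Bond=-13.5811
(3,3): Delta=1.0000 Bond=-59.0588
V0=27.5165

Risk-neutral probability p* = (R−d)/(u−d) = (1.19−0.7)/(1.24−0.7) = 0.9074.
Terminal values V(4,·): V(4,0)=0.0000, V(4,1)=0.0000, V(4,2)=0.0000, V(4,3)=12.4675, V(4,4)=76.3013
  t=3,j=0: stock 21.2660 → up 26.3698 (V=0.0000), down 14.8862 (V=0.0000). Price 0.0000; hedge Δ=0.0000, bond B=0.0000.
  t=3,j=1: stock 37.6712 → up 46.7123 (V=0.0000), down 26.3698 (V=0.0000). Price 0.0000; hedge Δ=0.0000, bond B=0.0000.
  t=3,j=2: stock 66.7318 → up 82.7475 (V=12.4675), down 46.7123 (V=0.0000). Price 9.5068; hedge Δ=0.3460, bond B=-13.5811.
  t=3,j=3: stock 118.2107 → up 146.5813 (V=76.3013), down 82.7475 (V=12.4675). Price 59.1519; hedge Δ=1.0000, bond B=-59.0588.
  t=2,j=0: stock 30.3800 → up 37.6712 (V=0.0000), down 21.2660 (V=0.0000). Price 0.0000; hedge Δ=0.0000, bond B=0.0000.
  t=2,j=1: stock 53.8160 → up 66.7318 (V=9.5068), down 37.6712 (V=0.0000). Price 7.2492; hedge Δ=0.3271, bond B=-10.3560.
  t=2,j=2: stock 95.3312 → up 118.2107 (V=59.1519), down 66.7318 (V=9.5068). Price 45.8446; hedge Δ=0.9644, bond B=-46.0907.
  t=1,j=0: stock 43.4000 → up 53.8160 (V=7.2492), down 30.3800 (V=0.0000). Price 5.5277; hedge Δ=0.3093, bond B=-7.8967.
  t=1,j=1: stock 76.8800 → up 95.3312 (V=45.8446), down 53.8160 (V=7.2492). Price 35.5218; hedge Δ=0.9297, bond B=-35.9512.
  t=0,j=0: stock 62.0000 → up 76.8800 (V=35.5218), down 43.4000 (V=5.5277). Price 27.5165; hedge Δ=0.8959, bond B=-28.0282.
Self-financing check: at every node Δ·S+B equals the discounted successor values.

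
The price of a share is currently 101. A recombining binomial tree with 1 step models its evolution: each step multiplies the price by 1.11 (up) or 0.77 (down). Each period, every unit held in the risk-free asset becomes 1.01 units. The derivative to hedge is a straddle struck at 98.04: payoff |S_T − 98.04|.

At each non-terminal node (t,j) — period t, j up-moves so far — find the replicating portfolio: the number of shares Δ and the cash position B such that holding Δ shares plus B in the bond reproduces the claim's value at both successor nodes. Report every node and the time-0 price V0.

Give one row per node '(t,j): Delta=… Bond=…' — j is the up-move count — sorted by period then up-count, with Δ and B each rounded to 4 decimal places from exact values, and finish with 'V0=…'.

(0,0): Delta=-0.1805 Bond=33.9715
V0=15.7362

Risk-neutral probability p* = (R−d)/(u−d) = (1.01−0.77)/(1.11−0.77) = 0.7059.
Terminal values V(1,·): V(1,0)=20.2700, V(1,1)=14.0700
(0,0): S=101.0000. Δ = (V_up−V_dn)/(S_up−S_dn) = (14.0700−20.2700)/(112.1100−77.7700) = -0.1805. V = [p*·14.0700 + (1−p*)·20.2700]/1.01 = 15.7362. B = V − Δ·S = 33.9715.
Self-financing check: at every node Δ·S+B equals the discounted successor values.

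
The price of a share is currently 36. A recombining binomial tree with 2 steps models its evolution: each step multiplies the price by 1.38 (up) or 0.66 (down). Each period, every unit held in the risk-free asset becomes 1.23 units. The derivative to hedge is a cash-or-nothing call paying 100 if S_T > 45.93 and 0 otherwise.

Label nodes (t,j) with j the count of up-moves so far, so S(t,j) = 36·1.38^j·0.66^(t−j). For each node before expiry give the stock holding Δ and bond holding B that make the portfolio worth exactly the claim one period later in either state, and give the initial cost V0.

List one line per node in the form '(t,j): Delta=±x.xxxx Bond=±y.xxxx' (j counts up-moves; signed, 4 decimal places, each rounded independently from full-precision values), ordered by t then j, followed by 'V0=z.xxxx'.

The replicating-portfolio and risk-neutral prices coincide; use p* = (1.23−0.66)/(1.38−0.66) = 0.7917 for the latter.
Terminal values V(2,·): V(2,0)=0.0000, V(2,1)=0.0000, V(2,2)=100.0000
Node (1,0) S=23.7600: V=(p*·0.0000+(1−p*)·0.0000)/1.23=0.0000; Δ=(0.0000−0.0000)/(32.7888−15.6816)=0.0000; B=V−Δ·S=0.0000
Node (1,1) S=49.6800: V=(p*·100.0000+(1−p*)·0.0000)/1.23=64.3631; Δ=(100.0000−0.0000)/(68.5584−32.7888)=2.7957; B=V−Δ·S=-74.5257
Node (0,0) S=36.0000: V=(p*·64.3631+(1−p*)·0.0000)/1.23=41.4261; Δ=(64.3631−0.0000)/(49.6800−23.7600)=2.4831; B=V−Δ·S=-47.9671
Root portfolio cost Δ·36+B reproduces V0=41.4261.

(0,0): Delta=2.4831 Bond=-47.9671
(1,0): Delta=0.0000 Bond=0.0000
(1,1): Delta=2.7957 Bond=-74.5257
V0=41.4261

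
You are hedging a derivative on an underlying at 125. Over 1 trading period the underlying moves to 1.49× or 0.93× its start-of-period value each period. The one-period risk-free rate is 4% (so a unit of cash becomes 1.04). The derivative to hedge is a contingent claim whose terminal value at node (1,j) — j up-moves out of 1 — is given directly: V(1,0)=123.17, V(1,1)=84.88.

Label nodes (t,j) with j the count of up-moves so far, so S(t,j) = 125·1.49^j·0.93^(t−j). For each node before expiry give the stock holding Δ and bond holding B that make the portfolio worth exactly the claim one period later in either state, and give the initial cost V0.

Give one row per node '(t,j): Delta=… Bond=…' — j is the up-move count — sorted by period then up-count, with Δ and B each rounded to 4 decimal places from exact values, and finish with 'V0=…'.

(0,0): Delta=-0.5470 Bond=179.5757
V0=111.2007

Since d<R<u, set p* = (R−d)/(u−d) = 0.1964; price each node as the discounted p*-expectation of its children.
Terminal values V(1,·): V(1,0)=123.1700, V(1,1)=84.8800
  t=0,j=0: stock 125.0000 → up 186.2500 (V=84.8800), down 116.2500 (V=123.1700). Price 111.2007; hedge Δ=-0.5470, bond B=179.5757.
Check: Δ(0,0)·S0 + B(0,0) = 111.2007 = V0.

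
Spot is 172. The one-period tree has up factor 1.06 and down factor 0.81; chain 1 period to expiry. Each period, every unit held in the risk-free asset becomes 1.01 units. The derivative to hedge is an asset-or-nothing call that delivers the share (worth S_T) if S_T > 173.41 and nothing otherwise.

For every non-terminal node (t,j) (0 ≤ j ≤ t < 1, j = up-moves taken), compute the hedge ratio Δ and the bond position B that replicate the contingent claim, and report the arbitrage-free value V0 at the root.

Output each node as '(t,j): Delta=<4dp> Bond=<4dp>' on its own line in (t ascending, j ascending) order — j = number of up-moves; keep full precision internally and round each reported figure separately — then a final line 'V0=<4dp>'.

Risk-neutral probability p* = (R−d)/(u−d) = (1.01−0.81)/(1.06−0.81) = 0.8000.
Payoff layer (t=1): V(1,0)=0.0000, V(1,1)=182.3200
  t=0,j=0: stock 172.0000 → up 182.3200 (V=182.3200), down 139.3200 (V=0.0000). Price 144.4119; hedge Δ=4.2400, bond B=-584.8681.
Root portfolio cost Δ·172+B reproduces V0=144.4119.

(0,0): Delta=4.2400 Bond=-584.8681
V0=144.4119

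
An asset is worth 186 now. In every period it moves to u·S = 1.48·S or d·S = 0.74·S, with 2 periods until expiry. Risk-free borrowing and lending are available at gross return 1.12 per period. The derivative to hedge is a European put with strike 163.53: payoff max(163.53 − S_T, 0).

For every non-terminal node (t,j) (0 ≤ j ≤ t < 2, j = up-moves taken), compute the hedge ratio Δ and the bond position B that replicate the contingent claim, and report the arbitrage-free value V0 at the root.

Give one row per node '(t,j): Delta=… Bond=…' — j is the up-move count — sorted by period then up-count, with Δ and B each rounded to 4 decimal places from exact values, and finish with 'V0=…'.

Risk-neutral probability p* = (R−d)/(u−d) = (1.12−0.74)/(1.48−0.74) = 0.5135.
Terminal payoffs: V(2,0)=61.6764, V(2,1)=0.0000, V(2,2)=0.0000
(1,0): S=137.6400. Δ = (V_up−V_dn)/(S_up−S_dn) = (0.0000−61.6764)/(203.7072−101.8536) = -0.6055. V = [p*·0.0000 + (1−p*)·61.6764]/1.12 = 26.7899. B = V − Δ·S = 110.1364.
(1,1): S=275.2800. Δ = (V_up−V_dn)/(S_up−S_dn) = (0.0000−0.0000)/(407.4144−203.7072) = 0.0000. V = [p*·0.0000 + (1−p*)·0.0000]/1.12 = 0.0000. B = V − Δ·S = 0.0000.
(0,0): S=186.0000. Δ = (V_up−V_dn)/(S_up−S_dn) = (0.0000−26.7899)/(275.2800−137.6400) = -0.1946. V = [p*·0.0000 + (1−p*)·26.7899]/1.12 = 11.6366. B = V − Δ·S = 47.8392.
Root portfolio cost Δ·186+B reproduces V0=11.6366.

(0,0): Delta=-0.1946 Bond=47.8392
(1,0): Delta=-0.6055 Bond=110.1364
(1,1): Delta=0.0000 Bond=0.0000
V0=11.6366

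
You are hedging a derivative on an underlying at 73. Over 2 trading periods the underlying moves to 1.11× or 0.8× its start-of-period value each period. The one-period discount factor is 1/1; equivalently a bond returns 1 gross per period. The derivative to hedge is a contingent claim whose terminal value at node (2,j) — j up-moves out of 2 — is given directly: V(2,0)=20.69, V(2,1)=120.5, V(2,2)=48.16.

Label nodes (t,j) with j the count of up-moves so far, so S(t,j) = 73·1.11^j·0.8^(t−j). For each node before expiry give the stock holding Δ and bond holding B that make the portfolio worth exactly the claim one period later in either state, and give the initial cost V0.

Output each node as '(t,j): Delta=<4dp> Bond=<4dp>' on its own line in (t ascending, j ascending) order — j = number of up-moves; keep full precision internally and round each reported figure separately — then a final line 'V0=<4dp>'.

(0,0): Delta=-0.4973 Bond=114.1275
(1,0): Delta=5.5131 Bond=-236.8842
(1,1): Delta=-2.8799 Bond=307.1839
V0=77.8226

Under the risk-neutral measure, an up-move has probability p* = (R−d)/(u−d) = 0.6452 and values discount at R = 1.
Payoff layer (t=2): V(2,0)=20.6900, V(2,1)=120.5000, V(2,2)=48.1600
(1,0): S=58.4000. Δ = (V_up−V_dn)/(S_up−S_dn) = (120.5000−20.6900)/(64.8240−46.7200) = 5.5131. V = [p*·120.5000 + (1−p*)·20.6900]/1 = 85.0835. B = V − Δ·S = -236.8842.
(1,1): S=81.0300. Δ = (V_up−V_dn)/(S_up−S_dn) = (48.1600−120.5000)/(89.9433−64.8240) = -2.8799. V = [p*·48.1600 + (1−p*)·120.5000]/1 = 73.8290. B = V − Δ·S = 307.1839.
(0,0): S=73.0000. Δ = (V_up−V_dn)/(S_up−S_dn) = (73.8290−85.0835)/(81.0300−58.4000) = -0.4973. V = [p*·73.8290 + (1−p*)·85.0835]/1 = 77.8226. B = V − Δ·S = 114.1275.
The time-0 hedge costs 77.8226, which is the no-arbitrage price.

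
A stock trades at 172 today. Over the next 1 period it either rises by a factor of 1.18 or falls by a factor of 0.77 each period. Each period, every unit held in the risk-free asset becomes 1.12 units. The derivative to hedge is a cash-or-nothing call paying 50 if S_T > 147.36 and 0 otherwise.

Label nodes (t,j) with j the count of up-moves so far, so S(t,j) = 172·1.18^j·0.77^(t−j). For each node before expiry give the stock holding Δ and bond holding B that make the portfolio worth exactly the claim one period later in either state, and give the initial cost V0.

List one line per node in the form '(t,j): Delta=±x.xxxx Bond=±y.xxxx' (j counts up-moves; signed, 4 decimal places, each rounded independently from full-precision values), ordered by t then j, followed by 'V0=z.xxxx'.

Since d<R<u, set p* = (R−d)/(u−d) = 0.8537; price each node as the discounted p*-expectation of its children.
Terminal payoffs: V(1,0)=0.0000, V(1,1)=50.0000
  t=0,j=0: stock 172.0000 → up 202.9600 (V=50.0000), down 132.4400 (V=0.0000). Price 38.1098; hedge Δ=0.7090, bond B=-83.8415.
Self-financing check: at every node Δ·S+B equals the discounted successor values.

(0,0): Delta=0.7090 Bond=-83.8415
V0=38.1098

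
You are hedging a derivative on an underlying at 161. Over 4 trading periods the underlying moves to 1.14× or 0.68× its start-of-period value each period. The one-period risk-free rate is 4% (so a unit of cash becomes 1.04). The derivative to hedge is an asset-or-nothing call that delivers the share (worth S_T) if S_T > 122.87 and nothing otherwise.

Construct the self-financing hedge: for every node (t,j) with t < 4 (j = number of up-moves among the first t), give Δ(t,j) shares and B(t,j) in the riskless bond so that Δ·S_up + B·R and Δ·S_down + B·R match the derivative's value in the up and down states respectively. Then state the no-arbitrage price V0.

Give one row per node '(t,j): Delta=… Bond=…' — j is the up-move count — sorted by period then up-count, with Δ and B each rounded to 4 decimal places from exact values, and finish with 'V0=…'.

The replicating-portfolio and risk-neutral prices coincide; use p* = (1.04−0.68)/(1.14−0.68) = 0.7826 for the latter.
Terminal payoffs: V(4,0)=0.0000, V(4,1)=0.0000, V(4,2)=0.0000, V(4,3)=162.1994, V(4,4)=271.9226
(3,0): S=50.6236. Δ = (V_up−V_dn)/(S_up−S_dn) = (0.0000−0.0000)/(57.7108−34.4240) = 0.0000. V = [p*·0.0000 + (1−p*)·0.0000]/1.04 = 0.0000. B = V − Δ·S = 0.0000.
(3,1): S=84.8689. Δ = (V_up−V_dn)/(S_up−S_dn) = (0.0000−0.0000)/(96.7505−57.7108) = 0.0000. V = [p*·0.0000 + (1−p*)·0.0000]/1.04 = 0.0000. B = V − Δ·S = 0.0000.
(3,2): S=142.2802. Δ = (V_up−V_dn)/(S_up−S_dn) = (162.1994−0.0000)/(162.1994−96.7505) = 2.4783. V = [p*·162.1994 + (1−p*)·0.0000]/1.04 = 122.0564. B = V − Δ·S = -230.5510.
(3,3): S=238.5286. Δ = (V_up−V_dn)/(S_up−S_dn) = (271.9226−162.1994)/(271.9226−162.1994) = 1.0000. V = [p*·271.9226 + (1−p*)·162.1994]/1.04 = 238.5286. B = V − Δ·S = 0.0000.
(2,0): S=74.4464. Δ = (V_up−V_dn)/(S_up−S_dn) = (0.0000−0.0000)/(84.8689−50.6236) = 0.0000. V = [p*·0.0000 + (1−p*)·0.0000]/1.04 = 0.0000. B = V − Δ·S = 0.0000.
(2,1): S=124.8072. Δ = (V_up−V_dn)/(S_up−S_dn) = (122.0564−0.0000)/(142.2802−84.8689) = 2.1260. V = [p*·122.0564 + (1−p*)·0.0000]/1.04 = 91.8485. B = V − Δ·S = -173.4916.
(2,2): S=209.2356. Δ = (V_up−V_dn)/(S_up−S_dn) = (238.5286−122.0564)/(238.5286−142.2802) = 1.2101. V = [p*·238.5286 + (1−p*)·122.0564]/1.04 = 205.0082. B = V − Δ·S = -48.1921.
(1,0): S=109.4800. Δ = (V_up−V_dn)/(S_up−S_dn) = (91.8485−0.0000)/(124.8072−74.4464) = 1.8238. V = [p*·91.8485 + (1−p*)·0.0000]/1.04 = 69.1168. B = V − Δ·S = -130.5539.
(1,1): S=183.5400. Δ = (V_up−V_dn)/(S_up−S_dn) = (205.0082−91.8485)/(209.2356−124.8072) = 1.3403. V = [p*·205.0082 + (1−p*)·91.8485]/1.04 = 173.4695. B = V − Δ·S = -72.5299.
(0,0): S=161.0000. Δ = (V_up−V_dn)/(S_up−S_dn) = (173.4695−69.1168)/(183.5400−109.4800) = 1.4090. V = [p*·173.4695 + (1−p*)·69.1168]/1.04 = 144.9847. B = V − Δ·S = -81.8691.
Root portfolio cost Δ·161+B reproduces V0=144.9847.

(0,0): Delta=1.4090 Bond=-81.8691
(1,0): Delta=1.8238 Bond=-130.5539
(1,1): Delta=1.3403 Bond=-72.5299
(2,0): Delta=0.0000 Bond=0.0000
(2,1): Delta=2.1260 Bond=-173.4916
(2,2): Delta=1.2101 Bond=-48.1921
(3,0): Delta=0.0000 Bond=0.0000
(3,1): Delta=0.0000 Bond=0.0000
(3,2): Delta=2.4783 Bond=-230.5510
(3,3): Delta=1.0000 Bond=0.0000
V0=144.9847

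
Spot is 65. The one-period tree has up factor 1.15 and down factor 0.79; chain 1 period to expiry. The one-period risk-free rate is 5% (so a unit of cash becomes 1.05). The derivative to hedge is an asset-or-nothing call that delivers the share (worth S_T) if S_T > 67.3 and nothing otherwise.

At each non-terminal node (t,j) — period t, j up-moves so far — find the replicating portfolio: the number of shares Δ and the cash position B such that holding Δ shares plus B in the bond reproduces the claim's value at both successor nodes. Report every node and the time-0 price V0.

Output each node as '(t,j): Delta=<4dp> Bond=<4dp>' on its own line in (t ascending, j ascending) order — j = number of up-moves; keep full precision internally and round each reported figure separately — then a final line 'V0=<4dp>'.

The replicating-portfolio and risk-neutral prices coincide; use p* = (1.05−0.79)/(1.15−0.79) = 0.7222 for the latter.
Terminal values V(1,·): V(1,0)=0.0000, V(1,1)=74.7500
  t=0,j=0: stock 65.0000 → up 74.7500 (V=74.7500), down 51.3500 (V=0.0000). Price 51.4153; hedge Δ=3.1944, bond B=-156.2235.
Self-financing check: at every node Δ·S+B equals the discounted successor values.

(0,0): Delta=3.1944 Bond=-156.2235
V0=51.4153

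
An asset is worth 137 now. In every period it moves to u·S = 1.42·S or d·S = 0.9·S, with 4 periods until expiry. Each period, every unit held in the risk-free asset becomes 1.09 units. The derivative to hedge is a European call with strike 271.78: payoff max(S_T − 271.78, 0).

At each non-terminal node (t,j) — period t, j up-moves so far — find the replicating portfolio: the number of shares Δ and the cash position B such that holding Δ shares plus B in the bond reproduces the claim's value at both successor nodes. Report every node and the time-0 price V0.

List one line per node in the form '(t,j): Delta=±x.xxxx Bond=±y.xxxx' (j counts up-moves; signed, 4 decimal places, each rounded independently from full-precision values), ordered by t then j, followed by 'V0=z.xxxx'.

(0,0): Delta=0.3317 Bond=-34.7177
(1,0): Delta=0.1424 Bond=-14.4996
(1,1): Delta=0.5401 Bond=-78.3850
(2,0): Delta=0.0000 Bond=0.0000
(2,1): Delta=0.2992 Bond=-43.2545
(2,2): Delta=0.8054 Bond=-158.7087
(3,0): Delta=0.0000 Bond=0.0000
(3,1): Delta=0.0000 Bond=0.0000
(3,2): Delta=0.6286 Bond=-129.0351
(3,3): Delta=1.0000 Bond=-249.3394
V0=10.7304

Risk-neutral probability p* = (R−d)/(u−d) = (1.09−0.9)/(1.42−0.9) = 0.3654.
Terminal payoffs: V(4,0)=0.0000, V(4,1)=0.0000, V(4,2)=0.0000, V(4,3)=81.2634, V(4,4)=285.2440
  t=3,j=0: stock 99.8730 → up 141.8197 (V=0.0000), down 89.8857 (V=0.0000). Price 0.0000; hedge Δ=0.0000, bond B=0.0000.
  t=3,j=1: stock 157.5774 → up 223.7599 (V=0.0000), down 141.8197 (V=0.0000). Price 0.0000; hedge Δ=0.0000, bond B=0.0000.
  t=3,j=2: stock 248.6221 → up 353.0434 (V=81.2634), down 223.7599 (V=0.0000). Price 27.2407; hedge Δ=0.6286, bond B=-129.0351.
  t=3,j=3: stock 392.2705 → up 557.0240 (V=285.2440), down 353.0434 (V=81.2634). Price 142.9310; hedge Δ=1.0000, bond B=-249.3394.
  t=2,j=0: stock 110.9700 → up 157.5774 (V=0.0000), down 99.8730 (V=0.0000). Price 0.0000; hedge Δ=0.0000, bond B=0.0000.
  t=2,j=1: stock 175.0860 → up 248.6221 (V=27.2407), down 157.5774 (V=0.0000). Price 9.1315; hedge Δ=0.2992, bond B=-43.2545.
  t=2,j=2: stock 276.2468 → up 392.2705 (V=142.9310), down 248.6221 (V=27.2407). Price 63.7726; hedge Δ=0.8054, bond B=-158.7087.
  t=1,j=0: stock 123.3000 → up 175.0860 (V=9.1315), down 110.9700 (V=0.0000). Price 3.0610; hedge Δ=0.1424, bond B=-14.4996.
  t=1,j=1: stock 194.5400 → up 276.2468 (V=63.7726), down 175.0860 (V=9.1315). Price 26.6941; hedge Δ=0.5401, bond B=-78.3850.
  t=0,j=0: stock 137.0000 → up 194.5400 (V=26.6941), down 123.3000 (V=3.0610). Price 10.7304; hedge Δ=0.3317, bond B=-34.7177.
Check: Δ(0,0)·S0 + B(0,0) = 10.7304 = V0.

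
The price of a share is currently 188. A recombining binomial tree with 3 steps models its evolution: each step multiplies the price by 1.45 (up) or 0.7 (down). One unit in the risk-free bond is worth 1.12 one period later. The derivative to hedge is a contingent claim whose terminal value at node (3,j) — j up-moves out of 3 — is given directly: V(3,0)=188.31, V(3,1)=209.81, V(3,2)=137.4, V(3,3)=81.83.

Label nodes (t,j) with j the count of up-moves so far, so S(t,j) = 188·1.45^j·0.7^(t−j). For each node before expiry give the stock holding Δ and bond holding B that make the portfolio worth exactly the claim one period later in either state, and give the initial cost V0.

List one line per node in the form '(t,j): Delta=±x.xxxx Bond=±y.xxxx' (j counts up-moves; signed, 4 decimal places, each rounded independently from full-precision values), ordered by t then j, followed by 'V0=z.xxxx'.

(0,0): Delta=-0.2767 Bond=162.7305
(1,0): Delta=-0.2812 Bond=182.8499
(1,1): Delta=-0.2750 Bond=181.7932
(2,0): Delta=0.3112 Bond=150.2173
(2,1): Delta=-0.5060 Bond=247.6720
(2,2): Delta=-0.1874 Bond=168.9869
V0=110.7024

The replicating-portfolio and risk-neutral prices coincide; use p* = (1.12−0.7)/(1.45−0.7) = 0.5600 for the latter.
Terminal values V(3,·): V(3,0)=188.3100, V(3,1)=209.8100, V(3,2)=137.4000, V(3,3)=81.8300
(2,0): S=92.1200. Δ = (V_up−V_dn)/(S_up−S_dn) = (209.8100−188.3100)/(133.5740−64.4840) = 0.3112. V = [p*·209.8100 + (1−p*)·188.3100]/1.12 = 178.8839. B = V − Δ·S = 150.2173.
(2,1): S=190.8200. Δ = (V_up−V_dn)/(S_up−S_dn) = (137.4000−209.8100)/(276.6890−133.5740) = -0.5060. V = [p*·137.4000 + (1−p*)·209.8100]/1.12 = 151.1254. B = V − Δ·S = 247.6720.
(2,2): S=395.2700. Δ = (V_up−V_dn)/(S_up−S_dn) = (81.8300−137.4000)/(573.1415−276.6890) = -0.1874. V = [p*·81.8300 + (1−p*)·137.4000]/1.12 = 94.8936. B = V − Δ·S = 168.9869.
(1,0): S=131.6000. Δ = (V_up−V_dn)/(S_up−S_dn) = (151.1254−178.8839)/(190.8200−92.1200) = -0.2812. V = [p*·151.1254 + (1−p*)·178.8839]/1.12 = 145.8385. B = V − Δ·S = 182.8499.
(1,1): S=272.6000. Δ = (V_up−V_dn)/(S_up−S_dn) = (94.8936−151.1254)/(395.2700−190.8200) = -0.2750. V = [p*·94.8936 + (1−p*)·151.1254]/1.12 = 106.8175. B = V − Δ·S = 181.7932.
(0,0): S=188.0000. Δ = (V_up−V_dn)/(S_up−S_dn) = (106.8175−145.8385)/(272.6000−131.6000) = -0.2767. V = [p*·106.8175 + (1−p*)·145.8385]/1.12 = 110.7024. B = V − Δ·S = 162.7305.
Each (Δ,B) replicates both successor values, so the strategy is self-financing and V0 is arbitrage-free.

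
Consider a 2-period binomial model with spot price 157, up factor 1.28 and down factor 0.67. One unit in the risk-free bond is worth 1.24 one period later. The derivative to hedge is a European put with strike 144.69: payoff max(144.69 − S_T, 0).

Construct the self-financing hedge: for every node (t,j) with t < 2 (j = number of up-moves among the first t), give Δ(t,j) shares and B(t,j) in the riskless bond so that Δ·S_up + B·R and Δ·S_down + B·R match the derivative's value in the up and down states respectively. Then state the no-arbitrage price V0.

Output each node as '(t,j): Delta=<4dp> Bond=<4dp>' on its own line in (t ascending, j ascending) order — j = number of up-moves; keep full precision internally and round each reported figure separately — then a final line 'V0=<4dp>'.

The replicating-portfolio and risk-neutral prices coincide; use p* = (1.24−0.67)/(1.28−0.67) = 0.9344 for the latter.
At expiry t=2: V(2,0)=74.2127, V(2,1)=10.0468, V(2,2)=0.0000
Node (1,0) S=105.1900: V=(p*·10.0468+(1−p*)·74.2127)/1.24=11.4955; Δ=(10.0468−74.2127)/(134.6432−70.4773)=-1.0000; B=V−Δ·S=116.6855
Node (1,1) S=200.9600: V=(p*·0.0000+(1−p*)·10.0468)/1.24=0.5313; Δ=(0.0000−10.0468)/(257.2288−134.6432)=-0.0820; B=V−Δ·S=17.0015
Node (0,0) S=157.0000: V=(p*·0.5313+(1−p*)·11.4955)/1.24=1.0083; Δ=(0.5313−11.4955)/(200.9600−105.1900)=-0.1145; B=V−Δ·S=18.9824
Root portfolio cost Δ·157+B reproduces V0=1.0083.

(0,0): Delta=-0.1145 Bond=18.9824
(1,0): Delta=-1.0000 Bond=116.6855
(1,1): Delta=-0.0820 Bond=17.0015
V0=1.0083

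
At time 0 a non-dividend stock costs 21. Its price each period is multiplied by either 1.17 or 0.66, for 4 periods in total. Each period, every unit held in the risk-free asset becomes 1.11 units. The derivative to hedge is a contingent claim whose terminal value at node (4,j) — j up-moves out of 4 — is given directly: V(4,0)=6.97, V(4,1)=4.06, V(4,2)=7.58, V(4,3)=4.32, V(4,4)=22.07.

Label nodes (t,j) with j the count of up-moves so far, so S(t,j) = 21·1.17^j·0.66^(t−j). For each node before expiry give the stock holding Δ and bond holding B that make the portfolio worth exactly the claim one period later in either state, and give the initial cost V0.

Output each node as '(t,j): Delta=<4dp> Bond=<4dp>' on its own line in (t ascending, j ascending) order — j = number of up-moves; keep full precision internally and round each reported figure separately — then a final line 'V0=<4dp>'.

No-arbitrage ⇒ martingale measure with p* = (R−d)/(u−d) = 0.8824.
Terminal values V(4,·): V(4,0)=6.9700, V(4,1)=4.0600, V(4,2)=7.5800, V(4,3)=4.3200, V(4,4)=22.0700
(3,0): S=6.0374. Δ = (V_up−V_dn)/(S_up−S_dn) = (4.0600−6.9700)/(7.0638−3.9847) = -0.9451. V = [p*·4.0600 + (1−p*)·6.9700]/1.11 = 3.9661. B = V − Δ·S = 9.6720.
(3,1): S=10.7027. Δ = (V_up−V_dn)/(S_up−S_dn) = (7.5800−4.0600)/(12.5221−7.0638) = 0.6449. V = [p*·7.5800 + (1−p*)·4.0600]/1.11 = 6.4557. B = V − Δ·S = -0.4462.
(3,2): S=18.9730. Δ = (V_up−V_dn)/(S_up−S_dn) = (4.3200−7.5800)/(22.1984−12.5221) = -0.3369. V = [p*·4.3200 + (1−p*)·7.5800]/1.11 = 4.2374. B = V − Δ·S = 10.6296.
(3,3): S=33.6339. Δ = (V_up−V_dn)/(S_up−S_dn) = (22.0700−4.3200)/(39.3516−22.1984) = 1.0348. V = [p*·22.0700 + (1−p*)·4.3200]/1.11 = 18.0016. B = V − Δ·S = -16.8023.
(2,0): S=9.1476. Δ = (V_up−V_dn)/(S_up−S_dn) = (6.4557−3.9661)/(10.7027−6.0374) = 0.5337. V = [p*·6.4557 + (1−p*)·3.9661]/1.11 = 5.5521. B = V − Δ·S = 0.6704.
(2,1): S=16.2162. Δ = (V_up−V_dn)/(S_up−S_dn) = (4.2374−6.4557)/(18.9730−10.7027) = -0.2682. V = [p*·4.2374 + (1−p*)·6.4557]/1.11 = 4.0526. B = V − Δ·S = 8.4023.
(2,2): S=28.7469. Δ = (V_up−V_dn)/(S_up−S_dn) = (18.0016−4.2374)/(33.6339−18.9730) = 0.9388. V = [p*·18.0016 + (1−p*)·4.2374]/1.11 = 14.7588. B = V − Δ·S = -12.2298.
(1,0): S=13.8600. Δ = (V_up−V_dn)/(S_up−S_dn) = (4.0526−5.5521)/(16.2162−9.1476) = -0.2121. V = [p*·4.0526 + (1−p*)·5.5521]/1.11 = 3.8099. B = V − Δ·S = 6.7501.
(1,1): S=24.5700. Δ = (V_up−V_dn)/(S_up−S_dn) = (14.7588−4.0526)/(28.7469−16.2162) = 0.8544. V = [p*·14.7588 + (1−p*)·4.0526]/1.11 = 12.1615. B = V − Δ·S = -8.8311.
(0,0): S=21.0000. Δ = (V_up−V_dn)/(S_up−S_dn) = (12.1615−3.8099)/(24.5700−13.8600) = 0.7798. V = [p*·12.1615 + (1−p*)·3.8099]/1.11 = 10.0711. B = V − Δ·S = -6.3045.
Root portfolio cost Δ·21+B reproduces V0=10.0711.

(0,0): Delta=0.7798 Bond=-6.3045
(1,0): Delta=-0.2121 Bond=6.7501
(1,1): Delta=0.8544 Bond=-8.8311
(2,0): Delta=0.5337 Bond=0.6704
(2,1): Delta=-0.2682 Bond=8.4023
(2,2): Delta=0.9388 Bond=-12.2298
(3,0): Delta=-0.9451 Bond=9.6720
(3,1): Delta=0.6449 Bond=-0.4462
(3,2): Delta=-0.3369 Bond=10.6296
(3,3): Delta=1.0348 Bond=-16.8023
V0=10.0711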